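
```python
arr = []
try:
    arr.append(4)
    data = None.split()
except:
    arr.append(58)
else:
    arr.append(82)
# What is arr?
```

Step-by-step execution trace:
1. try: `arr.append(4)` → arr = [4].
2. `data = None.split()` raises AttributeError.
3. bare `except` matches → `arr.append(58)` → arr = [4, 58].
4. `else` is skipped (an exception was raised).
Result: [4, 58]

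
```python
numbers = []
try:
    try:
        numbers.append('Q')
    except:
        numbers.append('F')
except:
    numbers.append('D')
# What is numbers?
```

Step-by-step execution trace:
1. Inner try: `numbers.append('Q')` → numbers = ['Q']. No exception raised.
2. Inner `except` is skipped.
3. Inner try completes normally; outer `except` is skipped.
Result: ['Q']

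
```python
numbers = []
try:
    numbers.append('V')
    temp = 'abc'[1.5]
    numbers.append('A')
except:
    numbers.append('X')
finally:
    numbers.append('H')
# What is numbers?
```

Step-by-step execution trace:
1. try: `numbers.append('V')` → numbers = ['V'].
2. `temp = 'abc'[1.5]` raises TypeError; `numbers.append('A')` is not reached.
3. bare `except` matches → `numbers.append('X')` → numbers = ['V', 'X'].
4. finally always runs: `numbers.append('H')` → numbers = ['V', 'X', 'H'].
Result: ['V', 'X', 'H']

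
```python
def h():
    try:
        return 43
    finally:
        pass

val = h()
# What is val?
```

Step-by-step execution trace:
1. `h()` enters try: `return 43` sets pending return value 43.
2. Before returning, `finally: pass` runs (no effect).
3. h() returns 43 → val = 43.
Result: 43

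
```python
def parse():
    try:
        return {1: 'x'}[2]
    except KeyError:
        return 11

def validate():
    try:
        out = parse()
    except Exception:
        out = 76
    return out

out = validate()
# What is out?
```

Step-by-step execution trace:
1. `validate()` calls `parse()`.
2. In parse: `{1: 'x'}[2]` raises KeyError; `except KeyError` catches it → returns 11.
3. In validate: `out = parse()` → out = 11. No exception reaches validate.
4. `except Exception` is skipped; validate returns 11.
5. out = 11.
Result: 11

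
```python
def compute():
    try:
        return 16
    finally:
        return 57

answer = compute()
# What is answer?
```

Step-by-step execution trace:
1. `compute()` enters try: `return 16` sets pending return value 16.
2. Before returning, `finally: return 57` runs and overrides the pending return.
3. compute() returns 57 → answer = 57.
Result: 57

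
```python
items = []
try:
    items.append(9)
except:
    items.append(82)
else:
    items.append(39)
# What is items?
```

Step-by-step execution trace:
1. try: `items.append(9)` → items = [9]. No exception raised.
2. `except` is skipped.
3. `else` runs (try completed without exception): `items.append(39)` → items = [9, 39].
Result: [9, 39]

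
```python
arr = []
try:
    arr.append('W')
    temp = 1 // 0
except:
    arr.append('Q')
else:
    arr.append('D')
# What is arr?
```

Step-by-step execution trace:
1. try: `arr.append('W')` → arr = ['W'].
2. `temp = 1 // 0` raises ZeroDivisionError.
3. bare `except` matches → `arr.append('Q')` → arr = ['W', 'Q'].
4. `else` is skipped (an exception was raised).
Result: ['W', 'Q']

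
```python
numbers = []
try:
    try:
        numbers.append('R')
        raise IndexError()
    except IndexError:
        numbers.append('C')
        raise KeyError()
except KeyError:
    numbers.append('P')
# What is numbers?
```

Step-by-step execution trace:
1. Inner try: `numbers.append('R')` → numbers = ['R'].
2. `raise IndexError()` raises IndexError.
3. Inner `except IndexError` matches → `numbers.append('C')` → numbers = ['R', 'C'].
4. `raise KeyError()` raises KeyError; propagates to outer try.
5. Outer `except KeyError` matches → `numbers.append('P')` → numbers = ['R', 'C', 'P'].
Result: ['R', 'C', 'P']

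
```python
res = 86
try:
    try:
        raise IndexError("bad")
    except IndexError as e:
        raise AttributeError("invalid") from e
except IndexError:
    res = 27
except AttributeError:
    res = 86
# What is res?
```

Step-by-step execution trace:
1. Inner try raises IndexError; inner `except IndexError as e` catches it.
2. `raise AttributeError(...) from e` raises AttributeError (IndexError is attached as __cause__, but only AttributeError is active).
3. Outer `except IndexError` does not match AttributeError; skipped.
4. Outer `except AttributeError` matches → res = 86.
Result: 86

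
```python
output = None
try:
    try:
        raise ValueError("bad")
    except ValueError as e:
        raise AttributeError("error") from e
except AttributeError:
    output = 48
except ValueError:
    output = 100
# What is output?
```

Step-by-step execution trace:
1. Inner try raises ValueError; inner `except ValueError as e` catches it.
2. `raise AttributeError(...) from e` raises AttributeError (ValueError is attached as __cause__, but only AttributeError is active).
3. Outer `except AttributeError` matches → output = 48.
4. `except ValueError` is not reached.
Result: 48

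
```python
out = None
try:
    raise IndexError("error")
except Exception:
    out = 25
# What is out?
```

Step-by-step execution trace:
1. `raise IndexError(...)` raises IndexError.
2. `except Exception` matches (IndexError is a subclass of Exception) → out = 25.
Result: 25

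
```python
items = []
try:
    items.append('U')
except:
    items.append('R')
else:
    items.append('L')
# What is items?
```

Step-by-step execution trace:
1. try: `items.append('U')` → items = ['U']. No exception raised.
2. `except` is skipped.
3. `else` runs (try completed without exception): `items.append('L')` → items = ['U', 'L'].
Result: ['U', 'L']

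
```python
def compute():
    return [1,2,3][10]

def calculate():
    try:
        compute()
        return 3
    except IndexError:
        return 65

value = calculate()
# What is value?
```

Step-by-step execution trace:
1. `calculate()` calls `compute()`.
2. `compute()` evaluates `[1,2,3][10]`, which raises IndexError; it propagates to the caller.
3. `return 3` is not reached.
4. `except IndexError` in calculate matches → returns 65.
5. value = 65.
Result: 65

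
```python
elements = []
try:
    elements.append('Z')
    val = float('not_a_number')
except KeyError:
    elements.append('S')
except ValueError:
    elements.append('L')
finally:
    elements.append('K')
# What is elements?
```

Step-by-step execution trace:
1. try: `elements.append('Z')` → elements = ['Z'].
2. `val = float('not_a_number')` raises ValueError.
3. `except KeyError` does not match ValueError; skipped.
4. `except ValueError` matches → `elements.append('L')` → elements = ['Z', 'L'].
5. finally always runs: `elements.append('K')` → elements = ['Z', 'L', 'K'].
Result: ['Z', 'L', 'K']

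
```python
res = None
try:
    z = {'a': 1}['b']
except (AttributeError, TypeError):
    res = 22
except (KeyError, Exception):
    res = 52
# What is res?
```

Step-by-step execution trace:
1. `z = {'a': 1}['b']` raises KeyError.
2. `except (AttributeError, TypeError)` does not match KeyError; skipped.
3. `except (KeyError, Exception)` matches (KeyError is in the tuple) → res = 52.
Result: 52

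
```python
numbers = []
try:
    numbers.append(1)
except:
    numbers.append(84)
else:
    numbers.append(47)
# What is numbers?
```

Step-by-step execution trace:
1. try: `numbers.append(1)` → numbers = [1]. No exception raised.
2. `except` is skipped.
3. `else` runs (try completed without exception): `numbers.append(47)` → numbers = [1, 47].
Result: [1, 47]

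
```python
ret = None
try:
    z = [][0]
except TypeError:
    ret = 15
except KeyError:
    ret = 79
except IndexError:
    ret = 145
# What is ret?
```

Step-by-step execution trace:
1. `z = [][0]` raises IndexError.
2. `except TypeError` does not match IndexError; skipped.
3. `except KeyError` does not match IndexError; skipped.
4. `except IndexError` matches → ret = 145.
Result: 145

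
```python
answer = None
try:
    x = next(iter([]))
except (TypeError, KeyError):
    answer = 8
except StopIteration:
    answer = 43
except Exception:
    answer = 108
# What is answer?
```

Step-by-step execution trace:
1. `x = next(iter([]))` raises StopIteration.
2. `except (TypeError, KeyError)` does not match StopIteration; skipped.
3. `except StopIteration` matches (exact type match) → answer = 43.
4. `except Exception` is not reached.
Result: 43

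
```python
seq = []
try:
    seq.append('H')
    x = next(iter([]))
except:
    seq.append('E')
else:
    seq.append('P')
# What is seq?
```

Step-by-step execution trace:
1. try: `seq.append('H')` → seq = ['H'].
2. `x = next(iter([]))` raises StopIteration.
3. bare `except` matches → `seq.append('E')` → seq = ['H', 'E'].
4. `else` is skipped (an exception was raised).
Result: ['H', 'E']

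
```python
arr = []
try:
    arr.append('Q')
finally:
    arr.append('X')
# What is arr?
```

Step-by-step execution trace:
1. try: `arr.append('Q')` → arr = ['Q'].
2. The try body completes without raising.
3. finally always runs: `arr.append('X')` → arr = ['Q', 'X'].
Result: ['Q', 'X']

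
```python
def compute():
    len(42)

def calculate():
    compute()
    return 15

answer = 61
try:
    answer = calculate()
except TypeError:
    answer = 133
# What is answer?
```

Step-by-step execution trace:
1. answer starts at 61.
2. try: `calculate()` calls `compute()`.
3. `compute()` evaluates `len(42)`, which raises TypeError; it propagates through calculate (uncaught).
4. `return 15` in calculate is not reached; the assignment to answer does not complete.
5. `except TypeError` matches → answer = 133.
Result: 133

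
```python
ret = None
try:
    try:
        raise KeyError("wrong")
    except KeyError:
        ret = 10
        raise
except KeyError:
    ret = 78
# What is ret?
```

Step-by-step execution trace:
1. Inner try: `raise KeyError("wrong")` raises KeyError.
2. Inner `except KeyError` matches → ret = 10.
3. bare `raise` re-raises the same KeyError.
4. Outer `except KeyError` matches → ret = 78.
Result: 78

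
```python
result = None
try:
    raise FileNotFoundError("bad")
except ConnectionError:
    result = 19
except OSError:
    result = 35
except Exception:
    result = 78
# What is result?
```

Step-by-step execution trace:
1. `raise FileNotFoundError(...)` raises FileNotFoundError.
2. `except ConnectionError` does not match (FileNotFoundError is not a subclass of ConnectionError); skipped.
3. `except OSError` matches (FileNotFoundError is a subclass of OSError) → result = 35.
4. `except Exception` is not reached.
Result: 35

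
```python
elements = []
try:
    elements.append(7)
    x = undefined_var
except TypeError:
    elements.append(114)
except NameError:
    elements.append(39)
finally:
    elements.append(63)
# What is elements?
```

Step-by-step execution trace:
1. try: `elements.append(7)` → elements = [7].
2. `x = undefined_var` raises NameError.
3. `except TypeError` does not match NameError; skipped.
4. `except NameError` matches → `elements.append(39)` → elements = [7, 39].
5. finally always runs: `elements.append(63)` → elements = [7, 39, 63].
Result: [7, 39, 63]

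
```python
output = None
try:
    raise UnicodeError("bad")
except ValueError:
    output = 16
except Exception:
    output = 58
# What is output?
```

Step-by-step execution trace:
1. `raise UnicodeError(...)` raises UnicodeError.
2. `except ValueError` matches (UnicodeError is a subclass of ValueError) → output = 16.
3. `except Exception` is not reached.
Result: 16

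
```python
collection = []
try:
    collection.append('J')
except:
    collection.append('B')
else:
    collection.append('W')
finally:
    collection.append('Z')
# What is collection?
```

Step-by-step execution trace:
1. try: `collection.append('J')` → collection = ['J']. No exception raised.
2. `except` is skipped.
3. `else` runs: `collection.append('W')` → collection = ['J', 'W'].
4. `finally` always runs: `collection.append('Z')` → collection = ['J', 'W', 'Z'].
Result: ['J', 'W', 'Z']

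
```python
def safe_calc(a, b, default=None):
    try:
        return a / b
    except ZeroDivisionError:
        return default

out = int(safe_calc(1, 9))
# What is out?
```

Step-by-step execution trace:
1. `safe_calc(1, 9)` enters try: `return 1 / 9` → returns 0.1111111111111111. No exception raised.
2. `except ZeroDivisionError` is skipped.
3. `int(0.1111111111111111)` → 0 → out = 0.
Result: 0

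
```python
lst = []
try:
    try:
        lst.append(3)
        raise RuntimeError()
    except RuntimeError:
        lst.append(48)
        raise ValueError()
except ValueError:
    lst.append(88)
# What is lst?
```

Step-by-step execution trace:
1. Inner try: `lst.append(3)` → lst = [3].
2. `raise RuntimeError()` raises RuntimeError.
3. Inner `except RuntimeError` matches → `lst.append(48)` → lst = [3, 48].
4. `raise ValueError()` raises ValueError; propagates to outer try.
5. Outer `except ValueError` matches → `lst.append(88)` → lst = [3, 48, 88].
Result: [3, 48, 88]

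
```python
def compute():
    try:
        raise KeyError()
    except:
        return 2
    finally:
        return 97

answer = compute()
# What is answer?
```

Step-by-step execution trace:
1. `compute()` enters try: `raise KeyError()` raises KeyError.
2. bare `except` matches → `return 2` sets pending return value 2.
3. Before returning, `finally: return 97` runs and overrides the pending return.
4. compute() returns 97 → answer = 97.
Result: 97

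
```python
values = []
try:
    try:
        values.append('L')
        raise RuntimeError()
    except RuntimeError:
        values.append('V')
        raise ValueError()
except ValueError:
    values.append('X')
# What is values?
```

Step-by-step execution trace:
1. Inner try: `values.append('L')` → values = ['L'].
2. `raise RuntimeError()` raises RuntimeError.
3. Inner `except RuntimeError` matches → `values.append('V')` → values = ['L', 'V'].
4. `raise ValueError()` raises ValueError; propagates to outer try.
5. Outer `except ValueError` matches → `values.append('X')` → values = ['L', 'V', 'X'].
Result: ['L', 'V', 'X']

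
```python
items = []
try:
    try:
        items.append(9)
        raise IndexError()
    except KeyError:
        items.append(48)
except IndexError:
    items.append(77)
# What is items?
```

Step-by-step execution trace:
1. Inner try: `items.append(9)` → items = [9].
2. `raise IndexError()` raises IndexError.
3. Inner `except KeyError` does not match IndexError; exception propagates to outer try.
4. Outer `except IndexError` matches → `items.append(77)` → items = [9, 77].
Result: [9, 77]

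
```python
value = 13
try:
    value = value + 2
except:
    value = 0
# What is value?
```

Step-by-step execution trace:
1. value starts at 13.
2. try: `value = value + 2` → value = 15. No exception raised.
3. `except` is skipped.
Result: 15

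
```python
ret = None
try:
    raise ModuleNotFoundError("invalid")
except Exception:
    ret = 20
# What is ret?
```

Step-by-step execution trace:
1. `raise ModuleNotFoundError(...)` raises ModuleNotFoundError.
2. `except Exception` matches (ModuleNotFoundError is a subclass of Exception) → ret = 20.
Result: 20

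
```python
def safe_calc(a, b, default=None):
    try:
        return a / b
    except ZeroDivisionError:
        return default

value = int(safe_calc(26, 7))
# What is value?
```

Step-by-step execution trace:
1. `safe_calc(26, 7)` enters try: `return 26 / 7` → returns 3.7142857142857144. No exception raised.
2. `except ZeroDivisionError` is skipped.
3. `int(3.7142857142857144)` → 3 → value = 3.
Result: 3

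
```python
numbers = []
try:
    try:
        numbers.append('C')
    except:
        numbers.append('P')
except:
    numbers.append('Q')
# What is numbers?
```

Step-by-step execution trace:
1. Inner try: `numbers.append('C')` → numbers = ['C']. No exception raised.
2. Inner `except` is skipped.
3. Inner try completes normally; outer `except` is skipped.
Result: ['C']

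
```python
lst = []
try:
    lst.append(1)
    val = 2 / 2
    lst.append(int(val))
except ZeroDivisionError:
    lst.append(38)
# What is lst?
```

Step-by-step execution trace:
1. try: `lst.append(1)` → lst = [1].
2. `val = 2 / 2` → val = 1.0. No exception raised.
3. `lst.append(int(val))` → lst = [1, 1].
4. `except ZeroDivisionError` is skipped (no exception was raised).
Result: [1, 1]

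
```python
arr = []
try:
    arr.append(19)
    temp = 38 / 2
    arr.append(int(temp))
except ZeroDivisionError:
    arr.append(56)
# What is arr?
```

Step-by-step execution trace:
1. try: `arr.append(19)` → arr = [19].
2. `temp = 38 / 2` → temp = 19.0. No exception raised.
3. `arr.append(int(temp))` → arr = [19, 19].
4. `except ZeroDivisionError` is skipped (no exception was raised).
Result: [19, 19]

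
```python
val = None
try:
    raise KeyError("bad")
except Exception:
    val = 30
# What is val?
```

Step-by-step execution trace:
1. `raise KeyError(...)` raises KeyError.
2. `except Exception` matches (KeyError is a subclass of Exception) → val = 30.
Result: 30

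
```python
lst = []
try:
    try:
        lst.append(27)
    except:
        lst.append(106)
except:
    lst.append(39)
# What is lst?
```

Step-by-step execution trace:
1. Inner try: `lst.append(27)` → lst = [27]. No exception raised.
2. Inner `except` is skipped.
3. Inner try completes normally; outer `except` is skipped.
Result: [27]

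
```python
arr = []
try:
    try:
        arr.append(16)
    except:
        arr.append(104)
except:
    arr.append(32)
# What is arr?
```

Step-by-step execution trace:
1. Inner try: `arr.append(16)` → arr = [16]. No exception raised.
2. Inner `except` is skipped.
3. Inner try completes normally; outer `except` is skipped.
Result: [16]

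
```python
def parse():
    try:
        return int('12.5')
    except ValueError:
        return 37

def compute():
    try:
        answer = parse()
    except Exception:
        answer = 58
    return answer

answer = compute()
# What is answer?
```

Step-by-step execution trace:
1. `compute()` calls `parse()`.
2. In parse: `int('12.5')` raises ValueError; `except ValueError` catches it → returns 37.
3. In compute: `answer = parse()` → answer = 37. No exception reaches compute.
4. `except Exception` is skipped; compute returns 37.
5. answer = 37.
Result: 37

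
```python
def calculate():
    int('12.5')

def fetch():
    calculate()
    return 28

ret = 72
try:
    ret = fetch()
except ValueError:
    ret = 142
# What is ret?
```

Step-by-step execution trace:
1. ret starts at 72.
2. try: `fetch()` calls `calculate()`.
3. `calculate()` evaluates `int('12.5')`, which raises ValueError; it propagates through fetch (uncaught).
4. `return 28` in fetch is not reached; the assignment to ret does not complete.
5. `except ValueError` matches → ret = 142.
Result: 142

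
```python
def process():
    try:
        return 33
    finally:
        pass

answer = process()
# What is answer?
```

Step-by-step execution trace:
1. `process()` enters try: `return 33` sets pending return value 33.
2. Before returning, `finally: pass` runs (no effect).
3. process() returns 33 → answer = 33.
Result: 33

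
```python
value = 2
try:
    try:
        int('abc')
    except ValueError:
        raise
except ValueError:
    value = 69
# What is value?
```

Step-by-step execution trace:
1. Inner try: `int('abc')` raises ValueError.
2. Inner `except ValueError` matches; bare `raise` re-raises the same ValueError.
3. Outer `except ValueError` matches → value = 69.
Result: 69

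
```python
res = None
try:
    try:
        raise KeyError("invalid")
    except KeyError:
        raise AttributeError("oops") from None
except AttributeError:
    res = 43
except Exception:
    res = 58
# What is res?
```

Step-by-step execution trace:
1. Inner try raises KeyError; inner `except KeyError` catches it.
2. `raise AttributeError(...) from None` raises AttributeError (from None suppresses __context__, but the active exception is still AttributeError).
3. Outer `except AttributeError` matches → res = 43.
4. `except Exception` is not reached.
Result: 43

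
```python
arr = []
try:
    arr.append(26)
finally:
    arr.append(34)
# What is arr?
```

Step-by-step execution trace:
1. try: `arr.append(26)` → arr = [26].
2. The try body completes without raising.
3. finally always runs: `arr.append(34)` → arr = [26, 34].
Result: [26, 34]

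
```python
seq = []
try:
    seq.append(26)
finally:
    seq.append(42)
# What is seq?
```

Step-by-step execution trace:
1. try: `seq.append(26)` → seq = [26].
2. The try body completes without raising.
3. finally always runs: `seq.append(42)` → seq = [26, 42].
Result: [26, 42]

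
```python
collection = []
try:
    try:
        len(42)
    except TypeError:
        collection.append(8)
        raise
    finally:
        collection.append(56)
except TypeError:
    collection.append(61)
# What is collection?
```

Step-by-step execution trace:
1. Inner try: `len(42)` raises TypeError.
2. Inner `except TypeError` matches → `collection.append(8)` → collection = [8].
3. bare `raise` re-raises TypeError.
4. Inner `finally` runs during unwinding: `collection.append(56)` → collection = [8, 56].
5. Outer `except TypeError` matches → `collection.append(61)` → collection = [8, 56, 61].
Result: [8, 56, 61]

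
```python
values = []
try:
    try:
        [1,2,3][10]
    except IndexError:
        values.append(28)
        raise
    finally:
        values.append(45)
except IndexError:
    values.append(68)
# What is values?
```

Step-by-step execution trace:
1. Inner try: `[1,2,3][10]` raises IndexError.
2. Inner `except IndexError` matches → `values.append(28)` → values = [28].
3. bare `raise` re-raises IndexError.
4. Inner `finally` runs during unwinding: `values.append(45)` → values = [28, 45].
5. Outer `except IndexError` matches → `values.append(68)` → values = [28, 45, 68].
Result: [28, 45, 68]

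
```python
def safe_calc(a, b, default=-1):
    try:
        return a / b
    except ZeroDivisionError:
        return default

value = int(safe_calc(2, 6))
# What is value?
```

Step-by-step execution trace:
1. `safe_calc(2, 6)` enters try: `return 2 / 6` → returns 0.3333333333333333. No exception raised.
2. `except ZeroDivisionError` is skipped.
3. `int(0.3333333333333333)` → 0 → value = 0.
Result: 0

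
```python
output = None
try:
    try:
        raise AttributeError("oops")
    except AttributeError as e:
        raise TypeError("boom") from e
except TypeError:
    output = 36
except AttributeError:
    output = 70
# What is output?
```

Step-by-step execution trace:
1. Inner try raises AttributeError; inner `except AttributeError as e` catches it.
2. `raise TypeError(...) from e` raises TypeError (AttributeError is attached as __cause__, but only TypeError is active).
3. Outer `except TypeError` matches → output = 36.
4. `except AttributeError` is not reached.
Result: 36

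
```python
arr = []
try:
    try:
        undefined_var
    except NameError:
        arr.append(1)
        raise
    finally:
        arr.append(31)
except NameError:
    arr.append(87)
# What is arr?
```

Step-by-step execution trace:
1. Inner try: `undefined_var` raises NameError.
2. Inner `except NameError` matches → `arr.append(1)` → arr = [1].
3. bare `raise` re-raises NameError.
4. Inner `finally` runs during unwinding: `arr.append(31)` → arr = [1, 31].
5. Outer `except NameError` matches → `arr.append(87)` → arr = [1, 31, 87].
Result: [1, 31, 87]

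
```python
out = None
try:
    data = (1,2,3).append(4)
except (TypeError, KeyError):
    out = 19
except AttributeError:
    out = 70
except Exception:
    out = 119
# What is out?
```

Step-by-step execution trace:
1. `data = (1,2,3).append(4)` raises AttributeError.
2. `except (TypeError, KeyError)` does not match AttributeError; skipped.
3. `except AttributeError` matches (exact type match) → out = 70.
4. `except Exception` is not reached.
Result: 70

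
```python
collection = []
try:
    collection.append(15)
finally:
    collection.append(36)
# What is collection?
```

Step-by-step execution trace:
1. try: `collection.append(15)` → collection = [15].
2. The try body completes without raising.
3. finally always runs: `collection.append(36)` → collection = [15, 36].
Result: [15, 36]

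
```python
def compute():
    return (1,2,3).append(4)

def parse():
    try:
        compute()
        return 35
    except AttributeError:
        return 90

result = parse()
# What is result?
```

Step-by-step execution trace:
1. `parse()` calls `compute()`.
2. `compute()` evaluates `(1,2,3).append(4)`, which raises AttributeError; it propagates to the caller.
3. `return 35` is not reached.
4. `except AttributeError` in parse matches → returns 90.
5. result = 90.
Result: 90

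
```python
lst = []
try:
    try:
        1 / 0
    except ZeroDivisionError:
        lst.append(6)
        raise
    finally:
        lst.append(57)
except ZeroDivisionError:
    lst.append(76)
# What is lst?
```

Step-by-step execution trace:
1. Inner try: `1 / 0` raises ZeroDivisionError.
2. Inner `except ZeroDivisionError` matches → `lst.append(6)` → lst = [6].
3. bare `raise` re-raises ZeroDivisionError.
4. Inner `finally` runs during unwinding: `lst.append(57)` → lst = [6, 57].
5. Outer `except ZeroDivisionError` matches → `lst.append(76)` → lst = [6, 57, 76].
Result: [6, 57, 76]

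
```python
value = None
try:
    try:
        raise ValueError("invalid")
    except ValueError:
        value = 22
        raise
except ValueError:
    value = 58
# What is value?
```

Step-by-step execution trace:
1. Inner try: `raise ValueError("invalid")` raises ValueError.
2. Inner `except ValueError` matches → value = 22.
3. bare `raise` re-raises the same ValueError.
4. Outer `except ValueError` matches → value = 58.
Result: 58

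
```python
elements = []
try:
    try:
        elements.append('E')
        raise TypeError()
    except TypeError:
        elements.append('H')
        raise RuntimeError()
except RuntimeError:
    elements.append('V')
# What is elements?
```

Step-by-step execution trace:
1. Inner try: `elements.append('E')` → elements = ['E'].
2. `raise TypeError()` raises TypeError.
3. Inner `except TypeError` matches → `elements.append('H')` → elements = ['E', 'H'].
4. `raise RuntimeError()` raises RuntimeError; propagates to outer try.
5. Outer `except RuntimeError` matches → `elements.append('V')` → elements = ['E', 'H', 'V'].
Result: ['E', 'H', 'V']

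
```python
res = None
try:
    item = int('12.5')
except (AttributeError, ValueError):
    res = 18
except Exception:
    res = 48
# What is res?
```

Step-by-step execution trace:
1. `item = int('12.5')` raises ValueError.
2. `except (AttributeError, ValueError)` matches (ValueError is in the tuple) → res = 18.
3. `except Exception` is not reached.
Result: 18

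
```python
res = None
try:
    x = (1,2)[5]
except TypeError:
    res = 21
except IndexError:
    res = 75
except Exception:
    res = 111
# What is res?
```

Step-by-step execution trace:
1. `x = (1,2)[5]` raises IndexError.
2. `except TypeError` does not match IndexError; skipped.
3. `except IndexError` matches → res = 75.
4. Remaining except clauses are skipped.
Result: 75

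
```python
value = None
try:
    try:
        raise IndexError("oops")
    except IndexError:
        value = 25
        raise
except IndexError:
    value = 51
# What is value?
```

Step-by-step execution trace:
1. Inner try: `raise IndexError("oops")` raises IndexError.
2. Inner `except IndexError` matches → value = 25.
3. bare `raise` re-raises the same IndexError.
4. Outer `except IndexError` matches → value = 51.
Result: 51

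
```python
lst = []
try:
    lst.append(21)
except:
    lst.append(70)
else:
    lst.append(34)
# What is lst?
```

Step-by-step execution trace:
1. try: `lst.append(21)` → lst = [21]. No exception raised.
2. `except` is skipped.
3. `else` runs (try completed without exception): `lst.append(34)` → lst = [21, 34].
Result: [21, 34]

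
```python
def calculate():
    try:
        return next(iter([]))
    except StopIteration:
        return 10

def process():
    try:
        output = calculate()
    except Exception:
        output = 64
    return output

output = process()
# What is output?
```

Step-by-step execution trace:
1. `process()` calls `calculate()`.
2. In calculate: `next(iter([]))` raises StopIteration; `except StopIteration` catches it → returns 10.
3. In process: `output = calculate()` → output = 10. No exception reaches process.
4. `except Exception` is skipped; process returns 10.
5. output = 10.
Result: 10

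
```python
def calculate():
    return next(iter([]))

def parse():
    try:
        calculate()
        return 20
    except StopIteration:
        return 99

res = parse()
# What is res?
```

Step-by-step execution trace:
1. `parse()` calls `calculate()`.
2. `calculate()` evaluates `next(iter([]))`, which raises StopIteration; it propagates to the caller.
3. `return 20` is not reached.
4. `except StopIteration` in parse matches → returns 99.
5. res = 99.
Result: 99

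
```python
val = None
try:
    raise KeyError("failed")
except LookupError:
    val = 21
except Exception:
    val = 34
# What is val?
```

Step-by-step execution trace:
1. `raise KeyError(...)` raises KeyError.
2. `except LookupError` matches (KeyError is a subclass of LookupError) → val = 21.
3. `except Exception` is not reached.
Result: 21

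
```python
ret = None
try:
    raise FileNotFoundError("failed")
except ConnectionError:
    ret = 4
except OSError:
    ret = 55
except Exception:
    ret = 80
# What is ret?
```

Step-by-step execution trace:
1. `raise FileNotFoundError(...)` raises FileNotFoundError.
2. `except ConnectionError` does not match (FileNotFoundError is not a subclass of ConnectionError); skipped.
3. `except OSError` matches (FileNotFoundError is a subclass of OSError) → ret = 55.
4. `except Exception` is not reached.
Result: 55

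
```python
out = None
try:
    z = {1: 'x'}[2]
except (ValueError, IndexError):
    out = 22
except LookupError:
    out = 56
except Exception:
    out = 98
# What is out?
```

Step-by-step execution trace:
1. `z = {1: 'x'}[2]` raises KeyError.
2. `except (ValueError, IndexError)` does not match KeyError; skipped.
3. `except LookupError` matches (KeyError is a subclass of LookupError) → out = 56.
4. `except Exception` is not reached.
Result: 56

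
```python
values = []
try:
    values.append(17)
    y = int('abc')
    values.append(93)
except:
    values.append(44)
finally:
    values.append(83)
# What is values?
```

Step-by-step execution trace:
1. try: `values.append(17)` → values = [17].
2. `y = int('abc')` raises ValueError; `values.append(93)` is not reached.
3. bare `except` matches → `values.append(44)` → values = [17, 44].
4. finally always runs: `values.append(83)` → values = [17, 44, 83].
Result: [17, 44, 83]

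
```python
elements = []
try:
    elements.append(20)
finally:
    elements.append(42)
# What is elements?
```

Step-by-step execution trace:
1. try: `elements.append(20)` → elements = [20].
2. The try body completes without raising.
3. finally always runs: `elements.append(42)` → elements = [20, 42].
Result: [20, 42]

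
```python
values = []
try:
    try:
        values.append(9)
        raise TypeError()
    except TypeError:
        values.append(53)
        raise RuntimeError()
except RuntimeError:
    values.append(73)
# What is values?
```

Step-by-step execution trace:
1. Inner try: `values.append(9)` → values = [9].
2. `raise TypeError()` raises TypeError.
3. Inner `except TypeError` matches → `values.append(53)` → values = [9, 53].
4. `raise RuntimeError()` raises RuntimeError; propagates to outer try.
5. Outer `except RuntimeError` matches → `values.append(73)` → values = [9, 53, 73].
Result: [9, 53, 73]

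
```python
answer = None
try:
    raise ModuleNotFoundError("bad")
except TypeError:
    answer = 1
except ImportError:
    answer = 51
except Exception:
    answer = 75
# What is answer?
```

Step-by-step execution trace:
1. `raise ModuleNotFoundError(...)` raises ModuleNotFoundError.
2. `except TypeError` does not match (ModuleNotFoundError is not a subclass of TypeError); skipped.
3. `except ImportError` matches (ModuleNotFoundError is a subclass of ImportError) → answer = 51.
4. `except Exception` is not reached.
Result: 51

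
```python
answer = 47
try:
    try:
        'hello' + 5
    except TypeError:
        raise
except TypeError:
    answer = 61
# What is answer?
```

Step-by-step execution trace:
1. Inner try: `'hello' + 5` raises TypeError.
2. Inner `except TypeError` matches; bare `raise` re-raises the same TypeError.
3. Outer `except TypeError` matches → answer = 61.
Result: 61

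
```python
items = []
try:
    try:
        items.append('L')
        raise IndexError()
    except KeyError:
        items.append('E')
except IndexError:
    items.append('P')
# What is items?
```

Step-by-step execution trace:
1. Inner try: `items.append('L')` → items = ['L'].
2. `raise IndexError()` raises IndexError.
3. Inner `except KeyError` does not match IndexError; exception propagates to outer try.
4. Outer `except IndexError` matches → `items.append('P')` → items = ['L', 'P'].
Result: ['L', 'P']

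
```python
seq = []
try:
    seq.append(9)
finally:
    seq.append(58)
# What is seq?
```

Step-by-step execution trace:
1. try: `seq.append(9)` → seq = [9].
2. The try body completes without raising.
3. finally always runs: `seq.append(58)` → seq = [9, 58].
Result: [9, 58]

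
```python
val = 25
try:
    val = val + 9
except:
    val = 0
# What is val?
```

Step-by-step execution trace:
1. val starts at 25.
2. try: `val = val + 9` → val = 34. No exception raised.
3. `except` is skipped.
Result: 34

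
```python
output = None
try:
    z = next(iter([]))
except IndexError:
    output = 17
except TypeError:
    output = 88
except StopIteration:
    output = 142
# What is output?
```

Step-by-step execution trace:
1. `z = next(iter([]))` raises StopIteration.
2. `except IndexError` does not match StopIteration; skipped.
3. `except TypeError` does not match StopIteration; skipped.
4. `except StopIteration` matches → output = 142.
Result: 142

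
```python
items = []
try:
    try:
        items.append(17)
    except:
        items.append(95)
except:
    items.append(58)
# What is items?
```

Step-by-step execution trace:
1. Inner try: `items.append(17)` → items = [17]. No exception raised.
2. Inner `except` is skipped.
3. Inner try completes normally; outer `except` is skipped.
Result: [17]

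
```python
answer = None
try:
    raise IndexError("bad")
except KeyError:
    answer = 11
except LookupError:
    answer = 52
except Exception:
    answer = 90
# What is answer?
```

Step-by-step execution trace:
1. `raise IndexError(...)` raises IndexError.
2. `except KeyError` does not match (IndexError is not a subclass of KeyError); skipped.
3. `except LookupError` matches (IndexError is a subclass of LookupError) → answer = 52.
4. `except Exception` is not reached.
Result: 52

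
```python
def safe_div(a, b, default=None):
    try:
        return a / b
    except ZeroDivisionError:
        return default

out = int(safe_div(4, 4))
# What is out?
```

Step-by-step execution trace:
1. `safe_div(4, 4)` enters try: `return 4 / 4` → returns 1.0. No exception raised.
2. `except ZeroDivisionError` is skipped.
3. `int(1.0)` → 1 → out = 1.
Result: 1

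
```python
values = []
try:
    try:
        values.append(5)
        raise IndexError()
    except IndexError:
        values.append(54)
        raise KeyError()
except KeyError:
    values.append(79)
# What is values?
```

Step-by-step execution trace:
1. Inner try: `values.append(5)` → values = [5].
2. `raise IndexError()` raises IndexError.
3. Inner `except IndexError` matches → `values.append(54)` → values = [5, 54].
4. `raise KeyError()` raises KeyError; propagates to outer try.
5. Outer `except KeyError` matches → `values.append(79)` → values = [5, 54, 79].
Result: [5, 54, 79]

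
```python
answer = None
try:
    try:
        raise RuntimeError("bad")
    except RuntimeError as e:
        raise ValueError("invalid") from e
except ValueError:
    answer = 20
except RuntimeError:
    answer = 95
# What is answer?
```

Step-by-step execution trace:
1. Inner try raises RuntimeError; inner `except RuntimeError as e` catches it.
2. `raise ValueError(...) from e` raises ValueError (RuntimeError is attached as __cause__, but only ValueError is active).
3. Outer `except ValueError` matches → answer = 20.
4. `except RuntimeError` is not reached.
Result: 20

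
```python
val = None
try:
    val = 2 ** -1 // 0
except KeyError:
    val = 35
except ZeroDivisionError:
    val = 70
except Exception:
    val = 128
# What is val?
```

Step-by-step execution trace:
1. `val = 2 ** -1 // 0` raises ZeroDivisionError.
2. `except KeyError` does not match ZeroDivisionError; skipped.
3. `except ZeroDivisionError` matches → val = 70.
4. Remaining except clauses are skipped.
Result: 70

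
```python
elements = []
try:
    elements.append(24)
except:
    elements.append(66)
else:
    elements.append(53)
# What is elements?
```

Step-by-step execution trace:
1. try: `elements.append(24)` → elements = [24]. No exception raised.
2. `except` is skipped.
3. `else` runs (try completed without exception): `elements.append(53)` → elements = [24, 53].
Result: [24, 53]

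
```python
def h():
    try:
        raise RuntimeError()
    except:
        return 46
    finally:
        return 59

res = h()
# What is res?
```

Step-by-step execution trace:
1. `h()` enters try: `raise RuntimeError()` raises RuntimeError.
2. bare `except` matches → `return 46` sets pending return value 46.
3. Before returning, `finally: return 59` runs and overrides the pending return.
4. h() returns 59 → res = 59.
Result: 59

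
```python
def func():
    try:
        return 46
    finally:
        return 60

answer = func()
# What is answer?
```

Step-by-step execution trace:
1. `func()` enters try: `return 46` sets pending return value 46.
2. Before returning, `finally: return 60` runs and overrides the pending return.
3. func() returns 60 → answer = 60.
Result: 60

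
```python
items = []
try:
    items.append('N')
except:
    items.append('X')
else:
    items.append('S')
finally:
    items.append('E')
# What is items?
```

Step-by-step execution trace:
1. try: `items.append('N')` → items = ['N']. No exception raised.
2. `except` is skipped.
3. `else` runs: `items.append('S')` → items = ['N', 'S'].
4. `finally` always runs: `items.append('E')` → items = ['N', 'S', 'E'].
Result: ['N', 'S', 'E']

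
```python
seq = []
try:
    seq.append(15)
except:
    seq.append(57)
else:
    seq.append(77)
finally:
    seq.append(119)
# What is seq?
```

Step-by-step execution trace:
1. try: `seq.append(15)` → seq = [15]. No exception raised.
2. `except` is skipped.
3. `else` runs: `seq.append(77)` → seq = [15, 77].
4. `finally` always runs: `seq.append(119)` → seq = [15, 77, 119].
Result: [15, 77, 119]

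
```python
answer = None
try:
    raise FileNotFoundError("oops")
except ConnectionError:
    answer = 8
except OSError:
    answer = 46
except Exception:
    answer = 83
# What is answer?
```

Step-by-step execution trace:
1. `raise FileNotFoundError(...)` raises FileNotFoundError.
2. `except ConnectionError` does not match (FileNotFoundError is not a subclass of ConnectionError); skipped.
3. `except OSError` matches (FileNotFoundError is a subclass of OSError) → answer = 46.
4. `except Exception` is not reached.
Result: 46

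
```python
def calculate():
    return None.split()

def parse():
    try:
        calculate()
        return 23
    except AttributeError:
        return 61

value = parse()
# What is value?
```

Step-by-step execution trace:
1. `parse()` calls `calculate()`.
2. `calculate()` evaluates `None.split()`, which raises AttributeError; it propagates to the caller.
3. `return 23` is not reached.
4. `except AttributeError` in parse matches → returns 61.
5. value = 61.
Result: 61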